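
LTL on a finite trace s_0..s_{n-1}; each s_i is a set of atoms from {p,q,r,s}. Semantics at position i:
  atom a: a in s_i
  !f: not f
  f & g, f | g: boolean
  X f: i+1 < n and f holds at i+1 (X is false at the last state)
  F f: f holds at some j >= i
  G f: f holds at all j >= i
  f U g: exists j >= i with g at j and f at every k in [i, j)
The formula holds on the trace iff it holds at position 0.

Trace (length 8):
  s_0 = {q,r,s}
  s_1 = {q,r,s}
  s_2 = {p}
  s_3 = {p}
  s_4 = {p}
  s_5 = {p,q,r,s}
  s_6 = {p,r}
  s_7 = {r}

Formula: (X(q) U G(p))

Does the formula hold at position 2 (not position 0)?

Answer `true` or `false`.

s_0={q,r,s}: (X(q) U G(p))=False X(q)=True q=True G(p)=False p=False
s_1={q,r,s}: (X(q) U G(p))=False X(q)=False q=True G(p)=False p=False
s_2={p}: (X(q) U G(p))=False X(q)=False q=False G(p)=False p=True
s_3={p}: (X(q) U G(p))=False X(q)=False q=False G(p)=False p=True
s_4={p}: (X(q) U G(p))=False X(q)=True q=False G(p)=False p=True
s_5={p,q,r,s}: (X(q) U G(p))=False X(q)=False q=True G(p)=False p=True
s_6={p,r}: (X(q) U G(p))=False X(q)=False q=False G(p)=False p=True
s_7={r}: (X(q) U G(p))=False X(q)=False q=False G(p)=False p=False
Evaluating at position 2: result = False

Answer: false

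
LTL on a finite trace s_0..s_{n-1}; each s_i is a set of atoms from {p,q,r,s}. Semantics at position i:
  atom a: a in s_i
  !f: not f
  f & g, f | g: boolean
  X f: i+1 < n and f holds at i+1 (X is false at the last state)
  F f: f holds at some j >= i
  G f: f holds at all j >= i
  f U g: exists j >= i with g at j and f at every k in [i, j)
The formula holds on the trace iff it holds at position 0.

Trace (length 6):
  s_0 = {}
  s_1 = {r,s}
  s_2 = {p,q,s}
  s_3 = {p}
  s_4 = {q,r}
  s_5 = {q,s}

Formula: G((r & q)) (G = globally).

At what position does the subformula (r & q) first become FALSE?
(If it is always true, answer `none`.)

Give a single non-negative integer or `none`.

Answer: 0

Derivation:
s_0={}: (r & q)=False r=False q=False
s_1={r,s}: (r & q)=False r=True q=False
s_2={p,q,s}: (r & q)=False r=False q=True
s_3={p}: (r & q)=False r=False q=False
s_4={q,r}: (r & q)=True r=True q=True
s_5={q,s}: (r & q)=False r=False q=True
G((r & q)) holds globally = False
First violation at position 0.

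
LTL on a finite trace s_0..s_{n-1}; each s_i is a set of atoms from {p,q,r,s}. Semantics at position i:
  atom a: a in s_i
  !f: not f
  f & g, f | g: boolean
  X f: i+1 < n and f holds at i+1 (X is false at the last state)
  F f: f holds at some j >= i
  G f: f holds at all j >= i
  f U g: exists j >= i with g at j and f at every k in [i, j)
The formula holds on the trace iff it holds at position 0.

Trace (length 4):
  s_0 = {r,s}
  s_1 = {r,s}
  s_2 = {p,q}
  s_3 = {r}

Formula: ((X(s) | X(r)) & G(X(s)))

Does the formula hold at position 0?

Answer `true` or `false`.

Answer: false

Derivation:
s_0={r,s}: ((X(s) | X(r)) & G(X(s)))=False (X(s) | X(r))=True X(s)=True s=True X(r)=True r=True G(X(s))=False
s_1={r,s}: ((X(s) | X(r)) & G(X(s)))=False (X(s) | X(r))=False X(s)=False s=True X(r)=False r=True G(X(s))=False
s_2={p,q}: ((X(s) | X(r)) & G(X(s)))=False (X(s) | X(r))=True X(s)=False s=False X(r)=True r=False G(X(s))=False
s_3={r}: ((X(s) | X(r)) & G(X(s)))=False (X(s) | X(r))=False X(s)=False s=False X(r)=False r=True G(X(s))=False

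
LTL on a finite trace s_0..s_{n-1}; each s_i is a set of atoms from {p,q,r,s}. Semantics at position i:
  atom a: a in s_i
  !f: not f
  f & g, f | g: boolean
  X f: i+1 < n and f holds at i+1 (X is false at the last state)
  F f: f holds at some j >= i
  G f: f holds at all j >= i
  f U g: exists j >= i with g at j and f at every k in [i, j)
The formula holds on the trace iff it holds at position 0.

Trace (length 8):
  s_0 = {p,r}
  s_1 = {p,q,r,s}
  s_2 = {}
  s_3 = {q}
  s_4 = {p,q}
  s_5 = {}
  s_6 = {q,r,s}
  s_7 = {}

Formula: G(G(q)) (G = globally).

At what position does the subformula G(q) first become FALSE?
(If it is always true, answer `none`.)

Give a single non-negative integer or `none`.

Answer: 0

Derivation:
s_0={p,r}: G(q)=False q=False
s_1={p,q,r,s}: G(q)=False q=True
s_2={}: G(q)=False q=False
s_3={q}: G(q)=False q=True
s_4={p,q}: G(q)=False q=True
s_5={}: G(q)=False q=False
s_6={q,r,s}: G(q)=False q=True
s_7={}: G(q)=False q=False
G(G(q)) holds globally = False
First violation at position 0.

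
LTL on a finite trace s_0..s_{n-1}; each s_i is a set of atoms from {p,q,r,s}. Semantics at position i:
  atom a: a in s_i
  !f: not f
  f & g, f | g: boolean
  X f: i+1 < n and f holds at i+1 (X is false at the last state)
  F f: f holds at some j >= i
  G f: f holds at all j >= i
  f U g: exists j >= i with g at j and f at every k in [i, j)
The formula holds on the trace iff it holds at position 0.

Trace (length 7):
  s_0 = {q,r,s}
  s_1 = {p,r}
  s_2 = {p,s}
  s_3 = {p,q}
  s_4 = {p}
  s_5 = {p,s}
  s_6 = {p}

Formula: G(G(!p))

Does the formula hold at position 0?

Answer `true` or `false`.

s_0={q,r,s}: G(G(!p))=False G(!p)=False !p=True p=False
s_1={p,r}: G(G(!p))=False G(!p)=False !p=False p=True
s_2={p,s}: G(G(!p))=False G(!p)=False !p=False p=True
s_3={p,q}: G(G(!p))=False G(!p)=False !p=False p=True
s_4={p}: G(G(!p))=False G(!p)=False !p=False p=True
s_5={p,s}: G(G(!p))=False G(!p)=False !p=False p=True
s_6={p}: G(G(!p))=False G(!p)=False !p=False p=True

Answer: false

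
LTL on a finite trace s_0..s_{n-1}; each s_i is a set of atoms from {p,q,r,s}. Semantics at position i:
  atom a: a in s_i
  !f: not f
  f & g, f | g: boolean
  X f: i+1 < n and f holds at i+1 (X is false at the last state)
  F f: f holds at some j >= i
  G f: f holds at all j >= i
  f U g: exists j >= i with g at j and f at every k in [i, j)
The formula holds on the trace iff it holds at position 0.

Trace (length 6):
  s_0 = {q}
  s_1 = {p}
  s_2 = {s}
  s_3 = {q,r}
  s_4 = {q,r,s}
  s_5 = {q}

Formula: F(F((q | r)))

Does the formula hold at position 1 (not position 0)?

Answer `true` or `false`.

s_0={q}: F(F((q | r)))=True F((q | r))=True (q | r)=True q=True r=False
s_1={p}: F(F((q | r)))=True F((q | r))=True (q | r)=False q=False r=False
s_2={s}: F(F((q | r)))=True F((q | r))=True (q | r)=False q=False r=False
s_3={q,r}: F(F((q | r)))=True F((q | r))=True (q | r)=True q=True r=True
s_4={q,r,s}: F(F((q | r)))=True F((q | r))=True (q | r)=True q=True r=True
s_5={q}: F(F((q | r)))=True F((q | r))=True (q | r)=True q=True r=False
Evaluating at position 1: result = True

Answer: true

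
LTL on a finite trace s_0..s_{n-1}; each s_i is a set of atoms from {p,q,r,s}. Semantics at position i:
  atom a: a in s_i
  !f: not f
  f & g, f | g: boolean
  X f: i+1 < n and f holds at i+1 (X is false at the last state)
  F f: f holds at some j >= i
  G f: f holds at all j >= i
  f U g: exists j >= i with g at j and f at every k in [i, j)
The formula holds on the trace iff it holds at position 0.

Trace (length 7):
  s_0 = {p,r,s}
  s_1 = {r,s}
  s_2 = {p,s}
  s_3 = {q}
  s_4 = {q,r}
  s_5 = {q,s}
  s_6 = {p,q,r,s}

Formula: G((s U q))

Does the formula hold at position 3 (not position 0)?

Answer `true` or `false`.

Answer: true

Derivation:
s_0={p,r,s}: G((s U q))=True (s U q)=True s=True q=False
s_1={r,s}: G((s U q))=True (s U q)=True s=True q=False
s_2={p,s}: G((s U q))=True (s U q)=True s=True q=False
s_3={q}: G((s U q))=True (s U q)=True s=False q=True
s_4={q,r}: G((s U q))=True (s U q)=True s=False q=True
s_5={q,s}: G((s U q))=True (s U q)=True s=True q=True
s_6={p,q,r,s}: G((s U q))=True (s U q)=True s=True q=True
Evaluating at position 3: result = True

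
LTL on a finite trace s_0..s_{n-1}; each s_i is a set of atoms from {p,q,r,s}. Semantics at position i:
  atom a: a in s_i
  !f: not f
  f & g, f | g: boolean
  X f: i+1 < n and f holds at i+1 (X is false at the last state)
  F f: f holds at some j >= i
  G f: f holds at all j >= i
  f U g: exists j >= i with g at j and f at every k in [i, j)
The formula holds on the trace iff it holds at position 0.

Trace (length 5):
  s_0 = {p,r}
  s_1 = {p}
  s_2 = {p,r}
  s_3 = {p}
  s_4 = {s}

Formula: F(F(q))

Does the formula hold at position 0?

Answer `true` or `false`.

s_0={p,r}: F(F(q))=False F(q)=False q=False
s_1={p}: F(F(q))=False F(q)=False q=False
s_2={p,r}: F(F(q))=False F(q)=False q=False
s_3={p}: F(F(q))=False F(q)=False q=False
s_4={s}: F(F(q))=False F(q)=False q=False

Answer: false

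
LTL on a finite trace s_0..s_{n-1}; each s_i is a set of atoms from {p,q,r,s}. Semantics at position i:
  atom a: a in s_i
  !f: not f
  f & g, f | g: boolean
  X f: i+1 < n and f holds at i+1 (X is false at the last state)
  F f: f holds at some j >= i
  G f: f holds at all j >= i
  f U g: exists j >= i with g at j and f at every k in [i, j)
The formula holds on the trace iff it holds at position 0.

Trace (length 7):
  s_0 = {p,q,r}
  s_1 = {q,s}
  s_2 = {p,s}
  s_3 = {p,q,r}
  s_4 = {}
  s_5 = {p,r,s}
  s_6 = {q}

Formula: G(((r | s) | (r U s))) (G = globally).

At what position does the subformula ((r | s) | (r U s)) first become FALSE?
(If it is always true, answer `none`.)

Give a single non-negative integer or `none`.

s_0={p,q,r}: ((r | s) | (r U s))=True (r | s)=True r=True s=False (r U s)=True
s_1={q,s}: ((r | s) | (r U s))=True (r | s)=True r=False s=True (r U s)=True
s_2={p,s}: ((r | s) | (r U s))=True (r | s)=True r=False s=True (r U s)=True
s_3={p,q,r}: ((r | s) | (r U s))=True (r | s)=True r=True s=False (r U s)=False
s_4={}: ((r | s) | (r U s))=False (r | s)=False r=False s=False (r U s)=False
s_5={p,r,s}: ((r | s) | (r U s))=True (r | s)=True r=True s=True (r U s)=True
s_6={q}: ((r | s) | (r U s))=False (r | s)=False r=False s=False (r U s)=False
G(((r | s) | (r U s))) holds globally = False
First violation at position 4.

Answer: 4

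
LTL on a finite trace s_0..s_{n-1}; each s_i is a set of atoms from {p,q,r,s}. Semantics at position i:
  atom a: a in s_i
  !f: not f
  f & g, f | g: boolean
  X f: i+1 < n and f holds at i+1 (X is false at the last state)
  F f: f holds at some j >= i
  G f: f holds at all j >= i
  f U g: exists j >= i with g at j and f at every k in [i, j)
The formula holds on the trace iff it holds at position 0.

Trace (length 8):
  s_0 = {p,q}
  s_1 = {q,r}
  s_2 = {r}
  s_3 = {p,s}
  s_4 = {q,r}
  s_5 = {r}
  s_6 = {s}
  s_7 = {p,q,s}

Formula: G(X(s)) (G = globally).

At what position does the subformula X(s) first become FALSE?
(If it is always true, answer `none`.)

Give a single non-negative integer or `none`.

s_0={p,q}: X(s)=False s=False
s_1={q,r}: X(s)=False s=False
s_2={r}: X(s)=True s=False
s_3={p,s}: X(s)=False s=True
s_4={q,r}: X(s)=False s=False
s_5={r}: X(s)=True s=False
s_6={s}: X(s)=True s=True
s_7={p,q,s}: X(s)=False s=True
G(X(s)) holds globally = False
First violation at position 0.

Answer: 0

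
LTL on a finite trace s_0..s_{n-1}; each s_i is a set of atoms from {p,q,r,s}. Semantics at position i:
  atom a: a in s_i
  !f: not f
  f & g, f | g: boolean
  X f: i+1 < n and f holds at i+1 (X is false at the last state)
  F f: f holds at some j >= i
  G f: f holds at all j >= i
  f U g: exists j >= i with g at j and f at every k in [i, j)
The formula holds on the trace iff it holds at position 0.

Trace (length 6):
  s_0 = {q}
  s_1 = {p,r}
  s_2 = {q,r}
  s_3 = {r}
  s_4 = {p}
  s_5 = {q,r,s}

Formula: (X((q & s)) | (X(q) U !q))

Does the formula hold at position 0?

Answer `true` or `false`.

s_0={q}: (X((q & s)) | (X(q) U !q))=False X((q & s))=False (q & s)=False q=True s=False (X(q) U !q)=False X(q)=False !q=False
s_1={p,r}: (X((q & s)) | (X(q) U !q))=True X((q & s))=False (q & s)=False q=False s=False (X(q) U !q)=True X(q)=True !q=True
s_2={q,r}: (X((q & s)) | (X(q) U !q))=False X((q & s))=False (q & s)=False q=True s=False (X(q) U !q)=False X(q)=False !q=False
s_3={r}: (X((q & s)) | (X(q) U !q))=True X((q & s))=False (q & s)=False q=False s=False (X(q) U !q)=True X(q)=False !q=True
s_4={p}: (X((q & s)) | (X(q) U !q))=True X((q & s))=True (q & s)=False q=False s=False (X(q) U !q)=True X(q)=True !q=True
s_5={q,r,s}: (X((q & s)) | (X(q) U !q))=False X((q & s))=False (q & s)=True q=True s=True (X(q) U !q)=False X(q)=False !q=False

Answer: false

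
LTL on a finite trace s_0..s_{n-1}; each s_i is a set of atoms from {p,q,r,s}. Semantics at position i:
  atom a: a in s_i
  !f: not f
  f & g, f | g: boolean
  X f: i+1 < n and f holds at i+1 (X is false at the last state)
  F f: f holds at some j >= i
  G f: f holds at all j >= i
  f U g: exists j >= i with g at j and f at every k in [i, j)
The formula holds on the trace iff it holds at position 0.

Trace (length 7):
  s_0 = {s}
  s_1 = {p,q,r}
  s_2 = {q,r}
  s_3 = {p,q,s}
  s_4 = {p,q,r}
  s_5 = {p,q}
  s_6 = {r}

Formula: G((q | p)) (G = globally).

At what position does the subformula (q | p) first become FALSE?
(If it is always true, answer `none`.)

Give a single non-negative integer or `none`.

s_0={s}: (q | p)=False q=False p=False
s_1={p,q,r}: (q | p)=True q=True p=True
s_2={q,r}: (q | p)=True q=True p=False
s_3={p,q,s}: (q | p)=True q=True p=True
s_4={p,q,r}: (q | p)=True q=True p=True
s_5={p,q}: (q | p)=True q=True p=True
s_6={r}: (q | p)=False q=False p=False
G((q | p)) holds globally = False
First violation at position 0.

Answer: 0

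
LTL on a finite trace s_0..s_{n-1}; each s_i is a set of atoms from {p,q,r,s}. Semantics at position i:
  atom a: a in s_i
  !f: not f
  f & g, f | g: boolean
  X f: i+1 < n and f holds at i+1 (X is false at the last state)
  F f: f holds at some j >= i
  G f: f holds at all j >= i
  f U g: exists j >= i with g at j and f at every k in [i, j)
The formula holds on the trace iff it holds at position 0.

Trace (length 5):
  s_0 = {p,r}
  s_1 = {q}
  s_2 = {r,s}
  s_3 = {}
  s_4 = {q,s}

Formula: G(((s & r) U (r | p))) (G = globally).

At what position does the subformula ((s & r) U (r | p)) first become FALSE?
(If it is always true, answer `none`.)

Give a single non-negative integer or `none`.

s_0={p,r}: ((s & r) U (r | p))=True (s & r)=False s=False r=True (r | p)=True p=True
s_1={q}: ((s & r) U (r | p))=False (s & r)=False s=False r=False (r | p)=False p=False
s_2={r,s}: ((s & r) U (r | p))=True (s & r)=True s=True r=True (r | p)=True p=False
s_3={}: ((s & r) U (r | p))=False (s & r)=False s=False r=False (r | p)=False p=False
s_4={q,s}: ((s & r) U (r | p))=False (s & r)=False s=True r=False (r | p)=False p=False
G(((s & r) U (r | p))) holds globally = False
First violation at position 1.

Answer: 1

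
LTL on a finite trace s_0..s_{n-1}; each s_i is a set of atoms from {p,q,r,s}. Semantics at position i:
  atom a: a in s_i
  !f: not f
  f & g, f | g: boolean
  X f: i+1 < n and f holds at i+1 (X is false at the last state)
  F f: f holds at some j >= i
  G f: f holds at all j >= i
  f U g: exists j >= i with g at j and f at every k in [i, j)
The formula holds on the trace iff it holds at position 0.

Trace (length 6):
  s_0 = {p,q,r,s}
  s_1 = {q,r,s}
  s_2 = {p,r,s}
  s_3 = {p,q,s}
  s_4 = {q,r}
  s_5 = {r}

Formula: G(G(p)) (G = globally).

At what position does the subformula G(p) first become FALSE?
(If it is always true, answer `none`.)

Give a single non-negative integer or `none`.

s_0={p,q,r,s}: G(p)=False p=True
s_1={q,r,s}: G(p)=False p=False
s_2={p,r,s}: G(p)=False p=True
s_3={p,q,s}: G(p)=False p=True
s_4={q,r}: G(p)=False p=False
s_5={r}: G(p)=False p=False
G(G(p)) holds globally = False
First violation at position 0.

Answer: 0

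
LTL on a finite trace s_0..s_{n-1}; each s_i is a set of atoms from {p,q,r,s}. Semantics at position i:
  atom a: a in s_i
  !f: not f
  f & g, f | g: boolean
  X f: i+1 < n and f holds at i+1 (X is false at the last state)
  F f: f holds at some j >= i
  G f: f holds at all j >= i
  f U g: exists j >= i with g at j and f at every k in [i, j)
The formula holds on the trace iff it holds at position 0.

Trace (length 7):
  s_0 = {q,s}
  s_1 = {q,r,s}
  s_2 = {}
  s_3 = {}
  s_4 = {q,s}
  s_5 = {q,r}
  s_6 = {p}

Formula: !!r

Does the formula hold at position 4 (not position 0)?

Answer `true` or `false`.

Answer: false

Derivation:
s_0={q,s}: !!r=False !r=True r=False
s_1={q,r,s}: !!r=True !r=False r=True
s_2={}: !!r=False !r=True r=False
s_3={}: !!r=False !r=True r=False
s_4={q,s}: !!r=False !r=True r=False
s_5={q,r}: !!r=True !r=False r=True
s_6={p}: !!r=False !r=True r=False
Evaluating at position 4: result = False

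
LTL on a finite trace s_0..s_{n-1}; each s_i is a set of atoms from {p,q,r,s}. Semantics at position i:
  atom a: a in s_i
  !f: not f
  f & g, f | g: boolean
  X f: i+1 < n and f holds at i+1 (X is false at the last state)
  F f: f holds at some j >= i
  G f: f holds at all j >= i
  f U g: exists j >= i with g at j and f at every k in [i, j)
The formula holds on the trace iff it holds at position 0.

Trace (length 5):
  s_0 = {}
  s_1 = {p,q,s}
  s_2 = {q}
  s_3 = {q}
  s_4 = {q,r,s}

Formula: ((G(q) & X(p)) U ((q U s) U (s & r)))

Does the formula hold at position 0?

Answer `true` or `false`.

Answer: false

Derivation:
s_0={}: ((G(q) & X(p)) U ((q U s) U (s & r)))=False (G(q) & X(p))=False G(q)=False q=False X(p)=True p=False ((q U s) U (s & r))=False (q U s)=False s=False (s & r)=False r=False
s_1={p,q,s}: ((G(q) & X(p)) U ((q U s) U (s & r)))=True (G(q) & X(p))=False G(q)=True q=True X(p)=False p=True ((q U s) U (s & r))=True (q U s)=True s=True (s & r)=False r=False
s_2={q}: ((G(q) & X(p)) U ((q U s) U (s & r)))=True (G(q) & X(p))=False G(q)=True q=True X(p)=False p=False ((q U s) U (s & r))=True (q U s)=True s=False (s & r)=False r=False
s_3={q}: ((G(q) & X(p)) U ((q U s) U (s & r)))=True (G(q) & X(p))=False G(q)=True q=True X(p)=False p=False ((q U s) U (s & r))=True (q U s)=True s=False (s & r)=False r=False
s_4={q,r,s}: ((G(q) & X(p)) U ((q U s) U (s & r)))=True (G(q) & X(p))=False G(q)=True q=True X(p)=False p=False ((q U s) U (s & r))=True (q U s)=True s=True (s & r)=True r=True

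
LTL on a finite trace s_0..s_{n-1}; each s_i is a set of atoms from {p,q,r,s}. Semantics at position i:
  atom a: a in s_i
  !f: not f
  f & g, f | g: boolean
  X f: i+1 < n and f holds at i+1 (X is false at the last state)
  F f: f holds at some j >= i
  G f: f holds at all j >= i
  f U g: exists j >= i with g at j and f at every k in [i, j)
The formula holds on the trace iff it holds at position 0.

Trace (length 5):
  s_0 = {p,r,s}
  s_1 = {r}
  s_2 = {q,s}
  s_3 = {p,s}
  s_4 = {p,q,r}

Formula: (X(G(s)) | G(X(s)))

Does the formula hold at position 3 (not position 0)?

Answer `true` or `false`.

Answer: false

Derivation:
s_0={p,r,s}: (X(G(s)) | G(X(s)))=False X(G(s))=False G(s)=False s=True G(X(s))=False X(s)=False
s_1={r}: (X(G(s)) | G(X(s)))=False X(G(s))=False G(s)=False s=False G(X(s))=False X(s)=True
s_2={q,s}: (X(G(s)) | G(X(s)))=False X(G(s))=False G(s)=False s=True G(X(s))=False X(s)=True
s_3={p,s}: (X(G(s)) | G(X(s)))=False X(G(s))=False G(s)=False s=True G(X(s))=False X(s)=False
s_4={p,q,r}: (X(G(s)) | G(X(s)))=False X(G(s))=False G(s)=False s=False G(X(s))=False X(s)=False
Evaluating at position 3: result = False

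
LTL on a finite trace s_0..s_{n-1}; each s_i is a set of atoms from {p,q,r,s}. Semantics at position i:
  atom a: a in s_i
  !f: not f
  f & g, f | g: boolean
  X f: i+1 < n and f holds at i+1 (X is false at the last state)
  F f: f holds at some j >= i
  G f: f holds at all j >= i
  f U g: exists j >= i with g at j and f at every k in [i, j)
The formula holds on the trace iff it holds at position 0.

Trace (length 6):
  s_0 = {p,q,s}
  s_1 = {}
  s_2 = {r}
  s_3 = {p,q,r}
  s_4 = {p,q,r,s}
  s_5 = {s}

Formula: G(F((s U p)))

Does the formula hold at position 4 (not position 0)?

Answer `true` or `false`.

s_0={p,q,s}: G(F((s U p)))=False F((s U p))=True (s U p)=True s=True p=True
s_1={}: G(F((s U p)))=False F((s U p))=True (s U p)=False s=False p=False
s_2={r}: G(F((s U p)))=False F((s U p))=True (s U p)=False s=False p=False
s_3={p,q,r}: G(F((s U p)))=False F((s U p))=True (s U p)=True s=False p=True
s_4={p,q,r,s}: G(F((s U p)))=False F((s U p))=True (s U p)=True s=True p=True
s_5={s}: G(F((s U p)))=False F((s U p))=False (s U p)=False s=True p=False
Evaluating at position 4: result = False

Answer: false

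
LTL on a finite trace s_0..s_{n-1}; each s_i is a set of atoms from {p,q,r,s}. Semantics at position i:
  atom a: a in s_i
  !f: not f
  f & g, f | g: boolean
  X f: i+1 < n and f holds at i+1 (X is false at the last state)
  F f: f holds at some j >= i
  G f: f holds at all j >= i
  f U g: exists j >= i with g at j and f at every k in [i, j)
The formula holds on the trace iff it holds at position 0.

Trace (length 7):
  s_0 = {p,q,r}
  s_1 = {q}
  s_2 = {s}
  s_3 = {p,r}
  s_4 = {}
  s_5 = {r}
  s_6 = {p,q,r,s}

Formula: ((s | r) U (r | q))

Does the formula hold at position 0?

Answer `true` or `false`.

s_0={p,q,r}: ((s | r) U (r | q))=True (s | r)=True s=False r=True (r | q)=True q=True
s_1={q}: ((s | r) U (r | q))=True (s | r)=False s=False r=False (r | q)=True q=True
s_2={s}: ((s | r) U (r | q))=True (s | r)=True s=True r=False (r | q)=False q=False
s_3={p,r}: ((s | r) U (r | q))=True (s | r)=True s=False r=True (r | q)=True q=False
s_4={}: ((s | r) U (r | q))=False (s | r)=False s=False r=False (r | q)=False q=False
s_5={r}: ((s | r) U (r | q))=True (s | r)=True s=False r=True (r | q)=True q=False
s_6={p,q,r,s}: ((s | r) U (r | q))=True (s | r)=True s=True r=True (r | q)=True q=True

Answer: true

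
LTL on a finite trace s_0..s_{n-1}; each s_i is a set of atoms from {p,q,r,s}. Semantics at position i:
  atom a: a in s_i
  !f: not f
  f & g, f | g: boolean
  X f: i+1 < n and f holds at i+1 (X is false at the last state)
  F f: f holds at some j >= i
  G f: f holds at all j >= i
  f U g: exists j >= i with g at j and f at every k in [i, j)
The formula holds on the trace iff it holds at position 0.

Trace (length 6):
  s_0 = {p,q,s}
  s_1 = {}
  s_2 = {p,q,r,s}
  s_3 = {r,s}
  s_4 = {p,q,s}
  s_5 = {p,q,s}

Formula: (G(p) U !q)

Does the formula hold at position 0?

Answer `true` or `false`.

Answer: false

Derivation:
s_0={p,q,s}: (G(p) U !q)=False G(p)=False p=True !q=False q=True
s_1={}: (G(p) U !q)=True G(p)=False p=False !q=True q=False
s_2={p,q,r,s}: (G(p) U !q)=False G(p)=False p=True !q=False q=True
s_3={r,s}: (G(p) U !q)=True G(p)=False p=False !q=True q=False
s_4={p,q,s}: (G(p) U !q)=False G(p)=True p=True !q=False q=True
s_5={p,q,s}: (G(p) U !q)=False G(p)=True p=True !q=False q=True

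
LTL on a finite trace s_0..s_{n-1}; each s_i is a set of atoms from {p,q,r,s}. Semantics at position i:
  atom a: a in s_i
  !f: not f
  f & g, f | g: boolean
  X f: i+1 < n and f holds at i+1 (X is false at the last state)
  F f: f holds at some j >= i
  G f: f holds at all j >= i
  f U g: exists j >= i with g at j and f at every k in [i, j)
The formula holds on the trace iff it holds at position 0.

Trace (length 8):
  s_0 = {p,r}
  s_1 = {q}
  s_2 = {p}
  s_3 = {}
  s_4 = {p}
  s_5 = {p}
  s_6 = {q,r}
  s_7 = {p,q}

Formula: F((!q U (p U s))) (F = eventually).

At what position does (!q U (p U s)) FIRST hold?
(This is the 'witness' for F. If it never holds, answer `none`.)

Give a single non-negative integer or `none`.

s_0={p,r}: (!q U (p U s))=False !q=True q=False (p U s)=False p=True s=False
s_1={q}: (!q U (p U s))=False !q=False q=True (p U s)=False p=False s=False
s_2={p}: (!q U (p U s))=False !q=True q=False (p U s)=False p=True s=False
s_3={}: (!q U (p U s))=False !q=True q=False (p U s)=False p=False s=False
s_4={p}: (!q U (p U s))=False !q=True q=False (p U s)=False p=True s=False
s_5={p}: (!q U (p U s))=False !q=True q=False (p U s)=False p=True s=False
s_6={q,r}: (!q U (p U s))=False !q=False q=True (p U s)=False p=False s=False
s_7={p,q}: (!q U (p U s))=False !q=False q=True (p U s)=False p=True s=False
F((!q U (p U s))) does not hold (no witness exists).

Answer: none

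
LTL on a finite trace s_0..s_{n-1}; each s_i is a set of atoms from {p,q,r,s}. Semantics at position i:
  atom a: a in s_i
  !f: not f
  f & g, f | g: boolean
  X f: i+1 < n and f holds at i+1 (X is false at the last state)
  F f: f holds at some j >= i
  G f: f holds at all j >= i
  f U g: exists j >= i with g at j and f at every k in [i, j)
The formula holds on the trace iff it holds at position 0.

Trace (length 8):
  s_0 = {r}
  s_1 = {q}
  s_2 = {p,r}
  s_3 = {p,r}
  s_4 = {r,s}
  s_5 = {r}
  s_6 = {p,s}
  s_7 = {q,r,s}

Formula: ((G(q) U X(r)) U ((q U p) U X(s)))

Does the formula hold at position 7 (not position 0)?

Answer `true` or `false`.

Answer: false

Derivation:
s_0={r}: ((G(q) U X(r)) U ((q U p) U X(s)))=False (G(q) U X(r))=False G(q)=False q=False X(r)=False r=True ((q U p) U X(s))=False (q U p)=False p=False X(s)=False s=False
s_1={q}: ((G(q) U X(r)) U ((q U p) U X(s)))=True (G(q) U X(r))=True G(q)=False q=True X(r)=True r=False ((q U p) U X(s))=True (q U p)=True p=False X(s)=False s=False
s_2={p,r}: ((G(q) U X(r)) U ((q U p) U X(s)))=True (G(q) U X(r))=True G(q)=False q=False X(r)=True r=True ((q U p) U X(s))=True (q U p)=True p=True X(s)=False s=False
s_3={p,r}: ((G(q) U X(r)) U ((q U p) U X(s)))=True (G(q) U X(r))=True G(q)=False q=False X(r)=True r=True ((q U p) U X(s))=True (q U p)=True p=True X(s)=True s=False
s_4={r,s}: ((G(q) U X(r)) U ((q U p) U X(s)))=True (G(q) U X(r))=True G(q)=False q=False X(r)=True r=True ((q U p) U X(s))=False (q U p)=False p=False X(s)=False s=True
s_5={r}: ((G(q) U X(r)) U ((q U p) U X(s)))=True (G(q) U X(r))=False G(q)=False q=False X(r)=False r=True ((q U p) U X(s))=True (q U p)=False p=False X(s)=True s=False
s_6={p,s}: ((G(q) U X(r)) U ((q U p) U X(s)))=True (G(q) U X(r))=True G(q)=False q=False X(r)=True r=False ((q U p) U X(s))=True (q U p)=True p=True X(s)=True s=True
s_7={q,r,s}: ((G(q) U X(r)) U ((q U p) U X(s)))=False (G(q) U X(r))=False G(q)=True q=True X(r)=False r=True ((q U p) U X(s))=False (q U p)=False p=False X(s)=False s=True
Evaluating at position 7: result = False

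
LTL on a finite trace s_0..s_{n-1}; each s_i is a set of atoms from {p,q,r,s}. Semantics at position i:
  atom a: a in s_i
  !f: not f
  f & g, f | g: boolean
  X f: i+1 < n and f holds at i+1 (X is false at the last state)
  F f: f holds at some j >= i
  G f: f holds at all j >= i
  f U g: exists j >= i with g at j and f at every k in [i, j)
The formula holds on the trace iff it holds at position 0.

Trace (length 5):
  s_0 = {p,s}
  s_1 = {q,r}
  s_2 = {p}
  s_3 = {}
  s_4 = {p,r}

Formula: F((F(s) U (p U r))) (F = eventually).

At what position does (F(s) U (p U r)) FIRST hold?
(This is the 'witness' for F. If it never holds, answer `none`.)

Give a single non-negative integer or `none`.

Answer: 0

Derivation:
s_0={p,s}: (F(s) U (p U r))=True F(s)=True s=True (p U r)=True p=True r=False
s_1={q,r}: (F(s) U (p U r))=True F(s)=False s=False (p U r)=True p=False r=True
s_2={p}: (F(s) U (p U r))=False F(s)=False s=False (p U r)=False p=True r=False
s_3={}: (F(s) U (p U r))=False F(s)=False s=False (p U r)=False p=False r=False
s_4={p,r}: (F(s) U (p U r))=True F(s)=False s=False (p U r)=True p=True r=True
F((F(s) U (p U r))) holds; first witness at position 0.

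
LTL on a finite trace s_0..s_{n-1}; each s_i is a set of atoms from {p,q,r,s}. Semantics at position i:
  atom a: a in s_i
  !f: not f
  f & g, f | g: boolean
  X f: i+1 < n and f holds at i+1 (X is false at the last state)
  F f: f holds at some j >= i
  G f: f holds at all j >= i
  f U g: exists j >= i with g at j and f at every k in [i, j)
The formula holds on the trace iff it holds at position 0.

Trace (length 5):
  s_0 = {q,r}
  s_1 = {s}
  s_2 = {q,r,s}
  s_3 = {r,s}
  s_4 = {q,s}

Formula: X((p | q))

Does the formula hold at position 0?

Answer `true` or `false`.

Answer: false

Derivation:
s_0={q,r}: X((p | q))=False (p | q)=True p=False q=True
s_1={s}: X((p | q))=True (p | q)=False p=False q=False
s_2={q,r,s}: X((p | q))=False (p | q)=True p=False q=True
s_3={r,s}: X((p | q))=True (p | q)=False p=False q=False
s_4={q,s}: X((p | q))=False (p | q)=True p=False q=True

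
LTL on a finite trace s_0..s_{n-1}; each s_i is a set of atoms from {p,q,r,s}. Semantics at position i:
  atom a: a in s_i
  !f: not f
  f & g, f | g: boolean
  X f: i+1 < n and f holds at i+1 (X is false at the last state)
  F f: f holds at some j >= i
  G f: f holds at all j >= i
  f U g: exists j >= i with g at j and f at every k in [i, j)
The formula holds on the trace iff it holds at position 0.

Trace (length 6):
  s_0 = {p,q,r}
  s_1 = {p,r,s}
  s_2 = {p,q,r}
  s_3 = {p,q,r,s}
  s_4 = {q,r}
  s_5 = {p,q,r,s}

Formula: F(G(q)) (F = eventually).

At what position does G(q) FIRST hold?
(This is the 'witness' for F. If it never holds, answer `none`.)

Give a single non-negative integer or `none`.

Answer: 2

Derivation:
s_0={p,q,r}: G(q)=False q=True
s_1={p,r,s}: G(q)=False q=False
s_2={p,q,r}: G(q)=True q=True
s_3={p,q,r,s}: G(q)=True q=True
s_4={q,r}: G(q)=True q=True
s_5={p,q,r,s}: G(q)=True q=True
F(G(q)) holds; first witness at position 2.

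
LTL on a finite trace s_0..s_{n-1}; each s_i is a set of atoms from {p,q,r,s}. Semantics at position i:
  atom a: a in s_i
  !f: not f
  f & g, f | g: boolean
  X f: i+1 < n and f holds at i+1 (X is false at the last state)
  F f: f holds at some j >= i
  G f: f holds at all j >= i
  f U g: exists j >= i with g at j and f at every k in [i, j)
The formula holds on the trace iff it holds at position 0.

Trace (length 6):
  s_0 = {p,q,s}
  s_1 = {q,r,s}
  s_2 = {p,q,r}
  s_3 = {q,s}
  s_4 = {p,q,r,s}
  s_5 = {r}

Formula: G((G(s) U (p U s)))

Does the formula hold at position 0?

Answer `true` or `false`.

s_0={p,q,s}: G((G(s) U (p U s)))=False (G(s) U (p U s))=True G(s)=False s=True (p U s)=True p=True
s_1={q,r,s}: G((G(s) U (p U s)))=False (G(s) U (p U s))=True G(s)=False s=True (p U s)=True p=False
s_2={p,q,r}: G((G(s) U (p U s)))=False (G(s) U (p U s))=True G(s)=False s=False (p U s)=True p=True
s_3={q,s}: G((G(s) U (p U s)))=False (G(s) U (p U s))=True G(s)=False s=True (p U s)=True p=False
s_4={p,q,r,s}: G((G(s) U (p U s)))=False (G(s) U (p U s))=True G(s)=False s=True (p U s)=True p=True
s_5={r}: G((G(s) U (p U s)))=False (G(s) U (p U s))=False G(s)=False s=False (p U s)=False p=False

Answer: false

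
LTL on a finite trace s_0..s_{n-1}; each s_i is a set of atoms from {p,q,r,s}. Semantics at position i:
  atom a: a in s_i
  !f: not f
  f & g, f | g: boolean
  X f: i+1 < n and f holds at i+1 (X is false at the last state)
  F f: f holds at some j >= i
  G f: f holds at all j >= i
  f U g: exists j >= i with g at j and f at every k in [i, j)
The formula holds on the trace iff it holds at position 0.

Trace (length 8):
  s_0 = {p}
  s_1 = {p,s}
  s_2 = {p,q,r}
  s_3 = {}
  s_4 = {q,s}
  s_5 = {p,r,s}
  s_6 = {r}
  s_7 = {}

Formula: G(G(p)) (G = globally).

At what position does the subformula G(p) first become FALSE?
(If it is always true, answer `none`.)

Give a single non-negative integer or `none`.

Answer: 0

Derivation:
s_0={p}: G(p)=False p=True
s_1={p,s}: G(p)=False p=True
s_2={p,q,r}: G(p)=False p=True
s_3={}: G(p)=False p=False
s_4={q,s}: G(p)=False p=False
s_5={p,r,s}: G(p)=False p=True
s_6={r}: G(p)=False p=False
s_7={}: G(p)=False p=False
G(G(p)) holds globally = False
First violation at position 0.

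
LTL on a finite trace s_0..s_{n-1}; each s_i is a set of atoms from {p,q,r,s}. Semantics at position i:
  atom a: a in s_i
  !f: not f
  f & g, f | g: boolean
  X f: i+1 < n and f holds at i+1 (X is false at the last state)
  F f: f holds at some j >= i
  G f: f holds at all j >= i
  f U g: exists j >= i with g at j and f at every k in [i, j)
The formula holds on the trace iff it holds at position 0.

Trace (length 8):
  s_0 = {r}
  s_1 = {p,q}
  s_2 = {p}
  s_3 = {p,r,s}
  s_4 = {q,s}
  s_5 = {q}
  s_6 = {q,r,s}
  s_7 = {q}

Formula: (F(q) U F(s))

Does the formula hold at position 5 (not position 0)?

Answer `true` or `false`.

Answer: true

Derivation:
s_0={r}: (F(q) U F(s))=True F(q)=True q=False F(s)=True s=False
s_1={p,q}: (F(q) U F(s))=True F(q)=True q=True F(s)=True s=False
s_2={p}: (F(q) U F(s))=True F(q)=True q=False F(s)=True s=False
s_3={p,r,s}: (F(q) U F(s))=True F(q)=True q=False F(s)=True s=True
s_4={q,s}: (F(q) U F(s))=True F(q)=True q=True F(s)=True s=True
s_5={q}: (F(q) U F(s))=True F(q)=True q=True F(s)=True s=False
s_6={q,r,s}: (F(q) U F(s))=True F(q)=True q=True F(s)=True s=True
s_7={q}: (F(q) U F(s))=False F(q)=True q=True F(s)=False s=False
Evaluating at position 5: result = True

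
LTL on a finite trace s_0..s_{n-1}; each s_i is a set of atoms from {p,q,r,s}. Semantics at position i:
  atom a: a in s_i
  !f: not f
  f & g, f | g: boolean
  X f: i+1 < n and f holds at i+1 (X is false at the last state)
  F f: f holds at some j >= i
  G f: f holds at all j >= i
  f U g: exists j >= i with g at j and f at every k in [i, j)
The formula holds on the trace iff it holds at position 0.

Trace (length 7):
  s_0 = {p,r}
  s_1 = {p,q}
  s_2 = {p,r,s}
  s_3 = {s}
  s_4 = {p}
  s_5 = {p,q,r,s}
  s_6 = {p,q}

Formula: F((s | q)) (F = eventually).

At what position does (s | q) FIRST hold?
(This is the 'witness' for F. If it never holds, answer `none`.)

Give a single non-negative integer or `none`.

Answer: 1

Derivation:
s_0={p,r}: (s | q)=False s=False q=False
s_1={p,q}: (s | q)=True s=False q=True
s_2={p,r,s}: (s | q)=True s=True q=False
s_3={s}: (s | q)=True s=True q=False
s_4={p}: (s | q)=False s=False q=False
s_5={p,q,r,s}: (s | q)=True s=True q=True
s_6={p,q}: (s | q)=True s=False q=True
F((s | q)) holds; first witness at position 1.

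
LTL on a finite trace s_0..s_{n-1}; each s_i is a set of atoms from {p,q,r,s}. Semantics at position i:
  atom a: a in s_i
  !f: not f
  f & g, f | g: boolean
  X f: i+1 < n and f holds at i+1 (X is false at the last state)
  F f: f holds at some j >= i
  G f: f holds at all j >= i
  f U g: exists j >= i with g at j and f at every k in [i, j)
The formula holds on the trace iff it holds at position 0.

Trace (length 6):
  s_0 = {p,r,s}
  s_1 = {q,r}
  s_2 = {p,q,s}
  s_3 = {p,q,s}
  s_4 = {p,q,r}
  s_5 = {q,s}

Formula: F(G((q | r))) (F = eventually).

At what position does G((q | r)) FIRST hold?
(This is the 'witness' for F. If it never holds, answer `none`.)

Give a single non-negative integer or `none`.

Answer: 0

Derivation:
s_0={p,r,s}: G((q | r))=True (q | r)=True q=False r=True
s_1={q,r}: G((q | r))=True (q | r)=True q=True r=True
s_2={p,q,s}: G((q | r))=True (q | r)=True q=True r=False
s_3={p,q,s}: G((q | r))=True (q | r)=True q=True r=False
s_4={p,q,r}: G((q | r))=True (q | r)=True q=True r=True
s_5={q,s}: G((q | r))=True (q | r)=True q=True r=False
F(G((q | r))) holds; first witness at position 0.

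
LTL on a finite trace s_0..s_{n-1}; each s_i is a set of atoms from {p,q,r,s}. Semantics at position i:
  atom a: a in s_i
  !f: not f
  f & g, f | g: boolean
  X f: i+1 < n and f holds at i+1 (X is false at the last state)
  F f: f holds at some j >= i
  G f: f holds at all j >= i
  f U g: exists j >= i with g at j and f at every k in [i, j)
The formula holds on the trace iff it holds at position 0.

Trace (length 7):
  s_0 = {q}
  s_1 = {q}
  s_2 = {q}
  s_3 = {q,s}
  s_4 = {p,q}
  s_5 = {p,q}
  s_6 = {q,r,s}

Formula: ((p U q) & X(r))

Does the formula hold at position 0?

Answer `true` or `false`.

Answer: false

Derivation:
s_0={q}: ((p U q) & X(r))=False (p U q)=True p=False q=True X(r)=False r=False
s_1={q}: ((p U q) & X(r))=False (p U q)=True p=False q=True X(r)=False r=False
s_2={q}: ((p U q) & X(r))=False (p U q)=True p=False q=True X(r)=False r=False
s_3={q,s}: ((p U q) & X(r))=False (p U q)=True p=False q=True X(r)=False r=False
s_4={p,q}: ((p U q) & X(r))=False (p U q)=True p=True q=True X(r)=False r=False
s_5={p,q}: ((p U q) & X(r))=True (p U q)=True p=True q=True X(r)=True r=False
s_6={q,r,s}: ((p U q) & X(r))=False (p U q)=True p=False q=True X(r)=False r=True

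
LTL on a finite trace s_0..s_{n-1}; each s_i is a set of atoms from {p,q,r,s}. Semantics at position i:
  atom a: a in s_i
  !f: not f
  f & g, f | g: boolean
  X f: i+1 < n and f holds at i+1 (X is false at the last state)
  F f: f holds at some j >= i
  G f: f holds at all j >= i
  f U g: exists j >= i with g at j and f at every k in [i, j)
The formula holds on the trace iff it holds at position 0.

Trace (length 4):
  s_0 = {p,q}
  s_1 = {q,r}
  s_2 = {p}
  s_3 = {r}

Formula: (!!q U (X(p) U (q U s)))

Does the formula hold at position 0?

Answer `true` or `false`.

Answer: false

Derivation:
s_0={p,q}: (!!q U (X(p) U (q U s)))=False !!q=True !q=False q=True (X(p) U (q U s))=False X(p)=False p=True (q U s)=False s=False
s_1={q,r}: (!!q U (X(p) U (q U s)))=False !!q=True !q=False q=True (X(p) U (q U s))=False X(p)=True p=False (q U s)=False s=False
s_2={p}: (!!q U (X(p) U (q U s)))=False !!q=False !q=True q=False (X(p) U (q U s))=False X(p)=False p=True (q U s)=False s=False
s_3={r}: (!!q U (X(p) U (q U s)))=False !!q=False !q=True q=False (X(p) U (q U s))=False X(p)=False p=False (q U s)=False s=False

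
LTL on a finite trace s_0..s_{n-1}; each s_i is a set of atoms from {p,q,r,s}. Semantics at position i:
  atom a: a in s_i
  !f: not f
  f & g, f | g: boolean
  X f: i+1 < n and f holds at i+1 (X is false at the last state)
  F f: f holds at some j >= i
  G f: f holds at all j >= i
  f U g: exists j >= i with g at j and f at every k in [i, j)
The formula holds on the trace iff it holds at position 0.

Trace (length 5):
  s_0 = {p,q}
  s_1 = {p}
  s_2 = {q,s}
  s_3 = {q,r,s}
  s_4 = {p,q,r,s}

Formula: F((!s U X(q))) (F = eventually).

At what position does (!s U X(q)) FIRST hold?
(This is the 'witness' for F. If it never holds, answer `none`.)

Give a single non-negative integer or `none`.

Answer: 0

Derivation:
s_0={p,q}: (!s U X(q))=True !s=True s=False X(q)=False q=True
s_1={p}: (!s U X(q))=True !s=True s=False X(q)=True q=False
s_2={q,s}: (!s U X(q))=True !s=False s=True X(q)=True q=True
s_3={q,r,s}: (!s U X(q))=True !s=False s=True X(q)=True q=True
s_4={p,q,r,s}: (!s U X(q))=False !s=False s=True X(q)=False q=True
F((!s U X(q))) holds; first witness at position 0.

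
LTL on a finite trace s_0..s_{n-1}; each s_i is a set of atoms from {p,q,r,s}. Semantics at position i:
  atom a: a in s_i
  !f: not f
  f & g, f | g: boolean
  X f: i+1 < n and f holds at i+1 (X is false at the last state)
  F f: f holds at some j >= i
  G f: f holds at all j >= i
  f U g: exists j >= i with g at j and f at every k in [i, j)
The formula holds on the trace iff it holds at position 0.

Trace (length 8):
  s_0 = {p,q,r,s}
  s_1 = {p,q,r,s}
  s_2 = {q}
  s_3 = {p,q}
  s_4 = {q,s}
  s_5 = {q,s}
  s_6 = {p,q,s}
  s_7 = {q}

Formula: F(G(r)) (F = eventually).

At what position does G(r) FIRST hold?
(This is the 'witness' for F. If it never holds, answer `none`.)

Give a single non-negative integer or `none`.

Answer: none

Derivation:
s_0={p,q,r,s}: G(r)=False r=True
s_1={p,q,r,s}: G(r)=False r=True
s_2={q}: G(r)=False r=False
s_3={p,q}: G(r)=False r=False
s_4={q,s}: G(r)=False r=False
s_5={q,s}: G(r)=False r=False
s_6={p,q,s}: G(r)=False r=False
s_7={q}: G(r)=False r=False
F(G(r)) does not hold (no witness exists).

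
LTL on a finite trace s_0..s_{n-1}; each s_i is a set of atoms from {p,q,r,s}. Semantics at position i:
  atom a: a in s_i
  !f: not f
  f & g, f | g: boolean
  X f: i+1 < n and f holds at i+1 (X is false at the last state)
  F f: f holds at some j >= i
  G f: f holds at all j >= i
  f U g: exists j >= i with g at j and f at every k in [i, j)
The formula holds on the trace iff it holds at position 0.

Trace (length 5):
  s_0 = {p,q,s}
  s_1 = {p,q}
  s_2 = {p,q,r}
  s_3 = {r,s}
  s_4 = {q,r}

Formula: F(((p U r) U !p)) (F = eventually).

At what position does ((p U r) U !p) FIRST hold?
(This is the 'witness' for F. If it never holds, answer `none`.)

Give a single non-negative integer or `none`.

Answer: 0

Derivation:
s_0={p,q,s}: ((p U r) U !p)=True (p U r)=True p=True r=False !p=False
s_1={p,q}: ((p U r) U !p)=True (p U r)=True p=True r=False !p=False
s_2={p,q,r}: ((p U r) U !p)=True (p U r)=True p=True r=True !p=False
s_3={r,s}: ((p U r) U !p)=True (p U r)=True p=False r=True !p=True
s_4={q,r}: ((p U r) U !p)=True (p U r)=True p=False r=True !p=True
F(((p U r) U !p)) holds; first witness at position 0.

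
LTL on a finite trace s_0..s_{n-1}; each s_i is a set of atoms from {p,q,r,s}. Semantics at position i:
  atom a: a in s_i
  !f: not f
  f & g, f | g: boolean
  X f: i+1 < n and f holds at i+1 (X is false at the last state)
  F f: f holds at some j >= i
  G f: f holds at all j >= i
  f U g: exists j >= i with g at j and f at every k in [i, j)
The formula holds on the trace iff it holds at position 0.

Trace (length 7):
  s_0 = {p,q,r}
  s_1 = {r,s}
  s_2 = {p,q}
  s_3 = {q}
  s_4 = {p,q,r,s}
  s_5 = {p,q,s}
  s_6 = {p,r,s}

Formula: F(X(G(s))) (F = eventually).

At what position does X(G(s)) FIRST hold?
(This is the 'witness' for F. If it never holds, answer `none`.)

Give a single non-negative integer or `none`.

Answer: 3

Derivation:
s_0={p,q,r}: X(G(s))=False G(s)=False s=False
s_1={r,s}: X(G(s))=False G(s)=False s=True
s_2={p,q}: X(G(s))=False G(s)=False s=False
s_3={q}: X(G(s))=True G(s)=False s=False
s_4={p,q,r,s}: X(G(s))=True G(s)=True s=True
s_5={p,q,s}: X(G(s))=True G(s)=True s=True
s_6={p,r,s}: X(G(s))=False G(s)=True s=True
F(X(G(s))) holds; first witness at position 3.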